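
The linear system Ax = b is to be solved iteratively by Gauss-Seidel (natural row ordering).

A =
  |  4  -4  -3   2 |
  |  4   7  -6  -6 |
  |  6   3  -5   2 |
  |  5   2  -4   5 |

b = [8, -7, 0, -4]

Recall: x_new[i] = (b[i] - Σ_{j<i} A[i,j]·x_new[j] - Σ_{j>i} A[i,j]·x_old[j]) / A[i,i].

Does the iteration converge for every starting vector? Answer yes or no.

Let D = diag(4, 7, -5, 5); L, U the strict triangles.
T_GS = -(D+L)⁻¹U: row 0 first, T[0,3] = -(2)/(4) = -0.5000; later rows by forward substitution.
  T[0,:] = [+0.0000, +1.0000, +0.7500, -0.5000]
  T[1,:] = [+0.0000, -0.5714, +0.4286, +1.1429]
  T[2,:] = [+0.0000, +0.8571, +1.1571, +0.4857]
  T[3,:] = [+0.0000, -0.0857, +0.0043, +0.4314]
|eigenvalues of T|: 1.3342, 0.6897, 0.3726, 0.0000.
spectral radius ρ = 1.3342; 1.3342 > 1: divergent.

no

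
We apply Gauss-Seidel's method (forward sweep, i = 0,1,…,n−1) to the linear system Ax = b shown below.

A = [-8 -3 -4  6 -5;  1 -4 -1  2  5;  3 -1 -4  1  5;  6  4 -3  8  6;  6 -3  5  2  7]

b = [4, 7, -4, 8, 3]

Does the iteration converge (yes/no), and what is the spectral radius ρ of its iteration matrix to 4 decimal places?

no, ρ = 1.6421

Diagonal D = diag(-8, -4, -4, 8, 7); L, U strict lower/upper.
T_GS = -(D+L)⁻¹U: row 0 first, T[0,1] = -(-3)/(-8) = -0.3750; later rows by forward substitution.
  T[0,:] = [+0.0000 -0.3750 -0.5000 +0.7500 -0.6250]
  T[1,:] = [+0.0000 -0.0938 -0.3750 +0.6875 +1.0938]
  T[2,:] = [+0.0000 -0.2578 -0.2812 +0.6406 +0.5078]
  T[3,:] = [+0.0000 +0.2314 +0.4570 -0.6660 -0.6377]
  T[4,:] = [+0.0000 +0.3993 +0.3382 -0.6155 +0.8239]
eigenvalue magnitudes: 1.6421, 1.2657, 0.0851, 0.0851, 0.0000.
ρ = 1.6421; 1.6421 > 1, so it fails to converge.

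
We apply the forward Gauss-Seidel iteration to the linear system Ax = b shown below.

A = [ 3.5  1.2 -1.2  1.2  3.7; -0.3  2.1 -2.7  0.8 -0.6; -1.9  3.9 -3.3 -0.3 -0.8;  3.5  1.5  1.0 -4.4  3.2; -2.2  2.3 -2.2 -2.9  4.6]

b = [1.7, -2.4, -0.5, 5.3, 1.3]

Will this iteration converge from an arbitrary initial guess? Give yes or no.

no

Diagonal D = diag(3.5, 2.1, -3.3, -4.4, 4.6); L, U strict lower/upper.
GS T = -(D+L)⁻¹U: row 0 first, T[0,1] = -(1.2)/(3.5) = -0.3429; later rows by forward substitution.
  T[0,:] = [+0.0000, -0.3429, +0.3429, -0.3429, -1.0571]
  T[1,:] = [+0.0000, -0.0490, +1.3347, -0.4299, +0.1347]
  T[2,:] = [+0.0000, +0.1395, +1.3800, -0.4016, +0.5254]
  T[3,:] = [+0.0000, -0.2577, +1.0414, -0.5106, +0.0517]
  T[4,:] = [+0.0000, -0.2352, +0.8131, -0.4630, -0.2891]
|eigenvalues of T|: 1.4446, 0.8248, 0.1082, 0.1082, 0.0000.
ρ = 1.4446; 1.4446 > 1, so it fails to converge.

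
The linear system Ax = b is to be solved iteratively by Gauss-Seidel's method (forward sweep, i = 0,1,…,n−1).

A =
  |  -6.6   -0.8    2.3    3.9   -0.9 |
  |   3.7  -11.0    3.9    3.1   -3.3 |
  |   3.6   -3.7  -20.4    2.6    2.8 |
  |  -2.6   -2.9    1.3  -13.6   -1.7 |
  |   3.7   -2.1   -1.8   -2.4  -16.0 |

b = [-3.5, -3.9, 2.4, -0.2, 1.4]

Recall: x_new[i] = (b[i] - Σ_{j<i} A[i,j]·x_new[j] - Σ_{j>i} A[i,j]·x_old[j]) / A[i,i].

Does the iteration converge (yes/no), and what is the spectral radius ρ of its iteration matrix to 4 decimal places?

Write A = D+L+U with D = diag(-6.6, -11, -20.4, -13.6, -16).
T_GS = -(D+L)⁻¹U: row 0 first, T[0,2] = -(2.3)/(-6.6) = +0.3485; later rows by forward substitution.
  T[0,:] = [+0.0000, -0.1212, +0.3485, +0.5909, -0.1364]
  T[1,:] = [+0.0000, -0.0408, +0.4718, +0.4806, -0.3459]
  T[2,:] = [+0.0000, -0.0140, -0.0241, +0.1446, +0.1759]
  T[3,:] = [+0.0000, +0.0305, -0.1695, -0.2016, -0.0084]
  T[4,:] = [+0.0000, -0.0257, +0.0468, +0.0876, -0.0047]
|roots of det(T-λI)|: 0.2275, 0.1078, 0.1078, 0.0599, 0.0000.
spectral radius ρ = 0.2275; 0.2275 < 1: convergent.

yes, ρ = 0.2275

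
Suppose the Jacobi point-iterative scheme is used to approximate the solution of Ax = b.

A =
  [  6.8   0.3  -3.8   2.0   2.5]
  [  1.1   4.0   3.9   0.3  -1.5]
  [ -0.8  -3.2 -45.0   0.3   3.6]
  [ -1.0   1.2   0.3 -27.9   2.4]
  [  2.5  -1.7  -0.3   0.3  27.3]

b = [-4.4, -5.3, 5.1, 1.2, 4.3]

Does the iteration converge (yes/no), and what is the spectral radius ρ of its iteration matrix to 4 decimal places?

A = D + L + U where D = diag(6.8, 4, -45, -27.9, 27.3).
Jacobi T = -D⁻¹(L+U): T[4,0] = -(2.5)/(27.3) = -0.0916; T[4,4] = 0.
  T[0,:] = [+0.0000 -0.0441 +0.5588 -0.2941 -0.3676]
  T[1,:] = [-0.2750 +0.0000 -0.9750 -0.0750 +0.3750]
  T[2,:] = [-0.0178 -0.0711 +0.0000 +0.0067 +0.0800]
  T[3,:] = [-0.0358 +0.0430 +0.0108 +0.0000 +0.0860]
  T[4,:] = [-0.0916 +0.0623 +0.0110 -0.0110 +0.0000]
moduli |λ_i(T)| = 0.3836, 0.2314, 0.2314, 0.1493, 0.0828.
spectral radius ρ = 0.3836; 0.3836 < 1: convergent.

yes, ρ = 0.3836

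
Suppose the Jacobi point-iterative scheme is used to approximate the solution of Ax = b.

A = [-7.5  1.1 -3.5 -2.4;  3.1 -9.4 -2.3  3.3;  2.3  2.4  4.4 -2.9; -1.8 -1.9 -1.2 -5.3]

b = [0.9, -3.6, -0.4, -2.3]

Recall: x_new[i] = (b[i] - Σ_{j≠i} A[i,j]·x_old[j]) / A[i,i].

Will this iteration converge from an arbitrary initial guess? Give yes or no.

yes

Split A = D + L + U, D = diag(-7.5, -9.4, 4.4, -5.3).
T_J = -D⁻¹(L+U): T[0,3] = -(-2.4)/(-7.5) = -0.3200; T[0,0] = 0.
  T[0,:] = [+0.0000, +0.1467, -0.4667, -0.3200]
  T[1,:] = [+0.3298, +0.0000, -0.2447, +0.3511]
  T[2,:] = [-0.5227, -0.5455, +0.0000, +0.6591]
  T[3,:] = [-0.3396, -0.3585, -0.2264, +0.0000]
moduli |λ_i(T)| = 0.8239, 0.5506, 0.5506, 0.1809.
ρ(T) = max|λ| = 0.8239; 0.8239 < 1 ⇒ converges.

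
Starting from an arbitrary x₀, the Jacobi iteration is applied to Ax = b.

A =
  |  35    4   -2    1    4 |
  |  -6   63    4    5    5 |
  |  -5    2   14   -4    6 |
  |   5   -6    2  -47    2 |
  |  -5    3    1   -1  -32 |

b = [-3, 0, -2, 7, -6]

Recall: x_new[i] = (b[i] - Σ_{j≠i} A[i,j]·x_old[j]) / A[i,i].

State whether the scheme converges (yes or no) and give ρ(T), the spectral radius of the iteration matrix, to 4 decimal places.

Diagonal D = diag(35, 63, 14, -47, -32); L, U strict lower/upper.
T_J = -D⁻¹(L+U): T[1,0] = -(-6)/(63) = +0.0952; T[1,1] = 0.
  T[0,:] = [+0.0000  -0.1143  +0.0571  -0.0286  -0.1143]
  T[1,:] = [+0.0952  +0.0000  -0.0635  -0.0794  -0.0794]
  T[2,:] = [+0.3571  -0.1429  +0.0000  +0.2857  -0.4286]
  T[3,:] = [+0.1064  -0.1277  +0.0426  +0.0000  +0.0426]
  T[4,:] = [-0.1562  +0.0938  +0.0312  -0.0312  +0.0000]
|roots of det(T-λI)|: 0.2837, 0.1928, 0.1928, 0.0794, 0.0794.
ρ(T) = max|λ| = 0.2837; 0.2837 < 1: convergent.

yes, ρ = 0.2837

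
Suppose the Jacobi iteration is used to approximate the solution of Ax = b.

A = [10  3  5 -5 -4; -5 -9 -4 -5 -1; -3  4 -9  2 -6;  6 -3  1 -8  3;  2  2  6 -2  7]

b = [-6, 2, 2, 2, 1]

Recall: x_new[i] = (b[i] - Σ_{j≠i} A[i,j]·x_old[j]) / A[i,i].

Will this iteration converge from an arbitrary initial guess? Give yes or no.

no

Let D = diag(10, -9, -9, -8, 7); L, U the strict triangles.
Jacobi T = -D⁻¹(L+U): T[1,0] = -(-5)/(-9) = -0.5556; T[1,1] = 0.
  T[0,:] = [+0.0000 -0.3000 -0.5000 +0.5000 +0.4000]
  T[1,:] = [-0.5556 +0.0000 -0.4444 -0.5556 -0.1111]
  T[2,:] = [-0.3333 +0.4444 +0.0000 +0.2222 -0.6667]
  T[3,:] = [+0.7500 -0.3750 +0.1250 +0.0000 +0.3750]
  T[4,:] = [-0.2857 -0.2857 -0.8571 +0.2857 +0.0000]
|λ(T)| sorted: 1.2396, 1.0301, 0.3695, 0.1924, 0.1924.
ρ = 1.2396; 1.2396 > 1: divergent.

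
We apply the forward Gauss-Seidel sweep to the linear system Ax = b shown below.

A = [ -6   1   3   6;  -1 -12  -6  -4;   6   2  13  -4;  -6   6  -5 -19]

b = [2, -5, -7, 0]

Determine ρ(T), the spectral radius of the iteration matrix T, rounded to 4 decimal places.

0.5812

Diagonal D = diag(-6, -12, 13, -19); L, U strict lower/upper.
GS T = -(D+L)⁻¹U: row 0 first, T[0,1] = -(1)/(-6) = +0.1667; later rows by forward substitution.
  T[0,:] = [+0.0000, +0.1667, +0.5000, +1.0000]
  T[1,:] = [+0.0000, -0.0139, -0.5417, -0.4167]
  T[2,:] = [+0.0000, -0.0748, -0.1474, -0.0897]
  T[3,:] = [+0.0000, -0.0373, -0.2901, -0.4238]
|roots of det(T-λI)|: 0.5812, 0.1200, 0.1161, 0.0000.
spectral radius ρ = 0.5812; 0.5812 < 1: convergent.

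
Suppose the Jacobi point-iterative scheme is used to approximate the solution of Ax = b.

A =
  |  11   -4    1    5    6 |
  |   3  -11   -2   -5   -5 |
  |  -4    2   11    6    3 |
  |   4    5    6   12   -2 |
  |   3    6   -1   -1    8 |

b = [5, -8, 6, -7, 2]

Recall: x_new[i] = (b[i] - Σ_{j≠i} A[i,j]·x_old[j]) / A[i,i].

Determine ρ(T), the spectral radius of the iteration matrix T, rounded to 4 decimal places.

1.1845

Let D = diag(11, -11, 11, 12, 8); L, U the strict triangles.
T_J = -D⁻¹(L+U): T[3,2] = -(6)/(12) = -0.5000; T[3,3] = 0.
  T[0,:] = [+0.0000  +0.3636  -0.0909  -0.4545  -0.5455]
  T[1,:] = [+0.2727  +0.0000  -0.1818  -0.4545  -0.4545]
  T[2,:] = [+0.3636  -0.1818  +0.0000  -0.5455  -0.2727]
  T[3,:] = [-0.3333  -0.4167  -0.5000  +0.0000  +0.1667]
  T[4,:] = [-0.3750  -0.7500  +0.1250  +0.1250  +0.0000]
moduli |λ_i(T)| = 1.1845, 0.8656, 0.4230, 0.3291, 0.2250.
ρ(T) = max|λ| = 1.1845; 1.1845 > 1, so it fails to converge.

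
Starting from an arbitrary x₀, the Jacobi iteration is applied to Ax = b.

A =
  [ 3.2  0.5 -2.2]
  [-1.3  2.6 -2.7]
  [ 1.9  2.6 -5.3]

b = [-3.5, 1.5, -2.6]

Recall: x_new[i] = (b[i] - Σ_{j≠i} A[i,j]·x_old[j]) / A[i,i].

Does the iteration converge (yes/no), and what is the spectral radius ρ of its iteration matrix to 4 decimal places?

yes, ρ = 0.8951

Diagonal D = diag(3.2, 2.6, -5.3); L, U strict lower/upper.
T_J = -D⁻¹(L+U): T[2,1] = -(2.6)/(-5.3) = +0.4906; T[2,2] = 0.
  T[0,:] = [+0.0000, -0.1562, +0.6875]
  T[1,:] = [+0.5000, +0.0000, +1.0385]
  T[2,:] = [+0.3585, +0.4906, +0.0000]
moduli |λ_i(T)| = 0.8951, 0.7248, 0.1703.
ρ(T) = max|λ| = 0.8951; 0.8951 < 1 ⇒ converges.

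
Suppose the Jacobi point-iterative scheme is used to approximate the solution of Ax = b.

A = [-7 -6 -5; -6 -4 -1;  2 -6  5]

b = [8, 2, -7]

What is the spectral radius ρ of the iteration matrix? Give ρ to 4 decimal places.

1.4490

Write A = D+L+U with D = diag(-7, -4, 5).
T_J = -D⁻¹(L+U): T[0,1] = -(-6)/(-7) = -0.8571; T[0,0] = 0.
  T[0,:] = [+0.0000 -0.8571 -0.7143]
  T[1,:] = [-1.5000 +0.0000 -0.2500]
  T[2,:] = [-0.4000 +1.2000 +0.0000]
|λ(T)| sorted: 1.4490, 0.9100, 0.9100.
ρ = 1.4490; 1.4490 > 1, so it fails to converge.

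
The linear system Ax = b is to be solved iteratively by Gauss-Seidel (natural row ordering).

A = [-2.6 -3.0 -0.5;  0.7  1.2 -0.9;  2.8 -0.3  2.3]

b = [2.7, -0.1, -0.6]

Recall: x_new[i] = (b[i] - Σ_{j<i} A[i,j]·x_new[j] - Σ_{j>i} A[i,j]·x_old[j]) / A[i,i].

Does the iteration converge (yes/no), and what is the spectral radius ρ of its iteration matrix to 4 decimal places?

Let D = diag(-2.6, 1.2, 2.3); L, U the strict triangles.
T_GS = -(D+L)⁻¹U: row 0 first, T[0,2] = -(-0.5)/(-2.6) = -0.1923; later rows by forward substitution.
  T[0,:] = [+0.0000 -1.1538 -0.1923]
  T[1,:] = [+0.0000 +0.6731 +0.8622]
  T[2,:] = [+0.0000 +1.4925 +0.3466]
moduli |λ_i(T)| = 1.6559, 0.6362, 0.0000.
spectral radius ρ = 1.6559; 1.6559 > 1: divergent.

no, ρ = 1.6559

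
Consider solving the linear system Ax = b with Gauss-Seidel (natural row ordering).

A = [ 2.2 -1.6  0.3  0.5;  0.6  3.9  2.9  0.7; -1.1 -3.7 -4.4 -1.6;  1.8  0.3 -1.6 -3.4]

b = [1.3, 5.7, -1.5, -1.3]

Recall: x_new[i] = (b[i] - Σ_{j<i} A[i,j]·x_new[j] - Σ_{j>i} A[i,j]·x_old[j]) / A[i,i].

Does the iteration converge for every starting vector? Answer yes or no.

Split A = D + L + U, D = diag(2.2, 3.9, -4.4, -3.4).
GS T = -(D+L)⁻¹U: row 0 first, T[0,1] = -(-1.6)/(2.2) = +0.7273; later rows by forward substitution.
  T[0,:] = [+0.0000  +0.7273  -0.1364  -0.2273]
  T[1,:] = [+0.0000  -0.1119  -0.7226  -0.1445]
  T[2,:] = [+0.0000  -0.0877  +0.6417  -0.1853]
  T[3,:] = [+0.0000  +0.4164  -0.4379  -0.0459]
eigenvalue magnitudes: 0.8440, 0.3512, 0.3512, 0.0000.
ρ = 0.8440; 0.8440 < 1, so it converges for any x₀.

yes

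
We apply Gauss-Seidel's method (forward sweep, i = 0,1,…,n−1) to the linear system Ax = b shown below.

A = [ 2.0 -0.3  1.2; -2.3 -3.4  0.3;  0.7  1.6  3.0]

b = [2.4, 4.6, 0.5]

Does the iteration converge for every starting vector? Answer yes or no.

Diagonal D = diag(2, -3.4, 3); L, U strict lower/upper.
Gauss-Seidel: T = -(D+L)⁻¹U, row 0 first, T[0,2] = -(1.2)/(2) = -0.6000; later rows by forward substitution.
  T[0,:] = [+0.0000, +0.1500, -0.6000]
  T[1,:] = [+0.0000, -0.1015, +0.4941]
  T[2,:] = [+0.0000, +0.0191, -0.1235]
moduli |λ_i(T)| = 0.2103, 0.0147, 0.0000.
ρ(T) = max|λ| = 0.2103; 0.2103 < 1 ⇒ converges.

yes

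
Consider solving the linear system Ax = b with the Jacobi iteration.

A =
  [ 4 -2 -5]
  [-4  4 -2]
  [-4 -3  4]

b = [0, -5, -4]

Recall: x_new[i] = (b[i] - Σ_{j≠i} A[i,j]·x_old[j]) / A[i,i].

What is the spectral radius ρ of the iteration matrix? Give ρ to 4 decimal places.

1.6825

A = D + L + U where D = diag(4, 4, 4).
T_J = -D⁻¹(L+U): T[0,2] = -(-5)/(4) = +1.2500; T[0,0] = 0.
  T[0,:] = [+0.0000, +0.5000, +1.2500]
  T[1,:] = [+1.0000, +0.0000, +0.5000]
  T[2,:] = [+1.0000, +0.7500, +0.0000]
|λ(T)| sorted: 1.6825, 0.8849, 0.7976.
ρ = 1.6825; 1.6825 > 1 ⇒ diverges.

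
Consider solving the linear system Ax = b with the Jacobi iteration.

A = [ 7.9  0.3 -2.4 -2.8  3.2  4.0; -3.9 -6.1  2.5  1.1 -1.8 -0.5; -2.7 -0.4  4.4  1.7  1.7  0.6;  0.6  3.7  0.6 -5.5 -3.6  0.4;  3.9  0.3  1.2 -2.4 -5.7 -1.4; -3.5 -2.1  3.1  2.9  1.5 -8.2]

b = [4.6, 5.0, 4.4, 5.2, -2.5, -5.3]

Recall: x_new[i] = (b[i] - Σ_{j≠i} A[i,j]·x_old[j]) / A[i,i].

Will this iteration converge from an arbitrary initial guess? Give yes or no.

A = D + L + U where D = diag(7.9, -6.1, 4.4, -5.5, -5.7, -8.2).
Jacobi T = -D⁻¹(L+U): T[5,2] = -(3.1)/(-8.2) = +0.3780; T[5,5] = 0.
  T[0,:] = [+0.0000 -0.0380 +0.3038 +0.3544 -0.4051 -0.5063]
  T[1,:] = [-0.6393 +0.0000 +0.4098 +0.1803 -0.2951 -0.0820]
  T[2,:] = [+0.6136 +0.0909 +0.0000 -0.3864 -0.3864 -0.1364]
  T[3,:] = [+0.1091 +0.6727 +0.1091 +0.0000 -0.6545 +0.0727]
  T[4,:] = [+0.6842 +0.0526 +0.2105 -0.4211 +0.0000 -0.2456]
  T[5,:] = [-0.4268 -0.2561 +0.3780 +0.3537 +0.1829 +0.0000]
eigenvalue magnitudes: 1.1430, 0.6821, 0.6821, 0.4285, 0.4285, 0.2008.
spectral radius ρ = 1.1430; 1.1430 > 1 ⇒ diverges.

no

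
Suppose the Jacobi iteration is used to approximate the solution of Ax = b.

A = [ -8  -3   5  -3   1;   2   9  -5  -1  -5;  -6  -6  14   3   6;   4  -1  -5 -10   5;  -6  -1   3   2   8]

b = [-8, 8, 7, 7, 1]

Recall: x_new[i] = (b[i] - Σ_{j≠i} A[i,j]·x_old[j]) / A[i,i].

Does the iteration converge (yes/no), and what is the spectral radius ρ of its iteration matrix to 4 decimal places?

Diagonal D = diag(-8, 9, 14, -10, 8); L, U strict lower/upper.
T_J = -D⁻¹(L+U): T[4,3] = -(2)/(8) = -0.2500; T[4,4] = 0.
  T[0,:] = [+0.0000 -0.3750 +0.6250 -0.3750 +0.1250]
  T[1,:] = [-0.2222 +0.0000 +0.5556 +0.1111 +0.5556]
  T[2,:] = [+0.4286 +0.4286 +0.0000 -0.2143 -0.4286]
  T[3,:] = [+0.4000 -0.1000 -0.5000 +0.0000 +0.5000]
  T[4,:] = [+0.7500 +0.1250 -0.3750 -0.2500 +0.0000]
moduli |λ_i(T)| = 1.2523, 0.6881, 0.6881, 0.5866, 0.0421.
ρ = 1.2523; 1.2523 > 1: divergent.

no, ρ = 1.2523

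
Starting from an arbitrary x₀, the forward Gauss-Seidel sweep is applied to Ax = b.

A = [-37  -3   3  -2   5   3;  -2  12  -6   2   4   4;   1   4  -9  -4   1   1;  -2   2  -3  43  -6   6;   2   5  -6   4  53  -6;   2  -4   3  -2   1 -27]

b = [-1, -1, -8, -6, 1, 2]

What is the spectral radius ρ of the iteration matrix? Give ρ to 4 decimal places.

0.2387

A = D + L + U where D = diag(-37, 12, -9, 43, 53, -27).
T_GS = -(D+L)⁻¹U: row 0 first, T[0,2] = -(3)/(-37) = +0.0811; later rows by forward substitution.
  T[0,:] = [+0.0000  -0.0811  +0.0811  -0.0541  +0.1351  +0.0811]
  T[1,:] = [+0.0000  -0.0135  +0.5135  -0.1757  -0.3108  -0.3198]
  T[2,:] = [+0.0000  -0.0150  +0.2372  -0.5285  -0.0120  -0.0220]
  T[3,:] = [+0.0000  -0.0042  -0.0036  -0.0312  +0.1594  -0.1224]
  T[4,:] = [+0.0000  +0.0030  -0.0244  -0.0389  +0.0108  +0.1471]
  T[5,:] = [+0.0000  -0.0053  -0.0443  -0.0358  +0.0433  +0.0655]
eigenvalue magnitudes: 0.2387, 0.1180, 0.1180, 0.0796, 0.0796, 0.0000.
ρ(T) = max|λ| = 0.2387; 0.2387 < 1: convergent.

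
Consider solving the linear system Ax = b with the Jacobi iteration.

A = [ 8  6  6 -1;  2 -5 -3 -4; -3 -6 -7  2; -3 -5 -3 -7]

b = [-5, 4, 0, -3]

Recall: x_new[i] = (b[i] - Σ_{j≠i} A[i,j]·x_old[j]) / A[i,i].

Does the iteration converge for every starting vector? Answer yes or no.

Let D = diag(8, -5, -7, -7); L, U the strict triangles.
T_J = -D⁻¹(L+U): T[1,0] = -(2)/(-5) = +0.4000; T[1,1] = 0.
  T[0,:] = [+0.0000  -0.7500  -0.7500  +0.1250]
  T[1,:] = [+0.4000  +0.0000  -0.6000  -0.8000]
  T[2,:] = [-0.4286  -0.8571  +0.0000  +0.2857]
  T[3,:] = [-0.4286  -0.7143  -0.4286  +0.0000]
moduli |λ_i(T)| = 1.1359, 0.8869, 0.3718, 0.3718.
ρ = 1.1359; 1.1359 > 1 ⇒ diverges.

no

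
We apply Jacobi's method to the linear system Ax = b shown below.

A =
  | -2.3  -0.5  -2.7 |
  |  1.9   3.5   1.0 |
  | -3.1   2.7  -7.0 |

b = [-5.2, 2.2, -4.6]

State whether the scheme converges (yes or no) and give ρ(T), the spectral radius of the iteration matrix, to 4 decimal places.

A = D + L + U where D = diag(-2.3, 3.5, -7).
Jacobi: T = -D⁻¹(L+U), T[2,0] = -(-3.1)/(-7) = -0.4429; T[2,2] = 0.
  T[0,:] = [+0.0000 -0.2174 -1.1739]
  T[1,:] = [-0.5429 +0.0000 -0.2857]
  T[2,:] = [-0.4429 +0.3857 +0.0000]
|λ(T)| sorted: 0.8807, 0.4979, 0.4979.
spectral radius ρ = 0.8807; 0.8807 < 1, so it converges for any x₀.

yes, ρ = 0.8807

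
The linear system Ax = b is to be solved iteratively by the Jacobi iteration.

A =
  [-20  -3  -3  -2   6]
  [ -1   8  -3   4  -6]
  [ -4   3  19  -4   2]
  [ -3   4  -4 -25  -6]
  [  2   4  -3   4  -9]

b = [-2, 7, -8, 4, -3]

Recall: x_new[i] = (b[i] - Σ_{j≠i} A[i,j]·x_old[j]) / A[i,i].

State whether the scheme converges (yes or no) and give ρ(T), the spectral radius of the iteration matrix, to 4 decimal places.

yes, ρ = 0.6375

Split A = D + L + U, D = diag(-20, 8, 19, -25, -9).
Jacobi T = -D⁻¹(L+U): T[0,1] = -(-3)/(-20) = -0.1500; T[0,0] = 0.
  T[0,:] = [+0.0000  -0.1500  -0.1500  -0.1000  +0.3000]
  T[1,:] = [+0.1250  +0.0000  +0.3750  -0.5000  +0.7500]
  T[2,:] = [+0.2105  -0.1579  +0.0000  +0.2105  -0.1053]
  T[3,:] = [-0.1200  +0.1600  -0.1600  +0.0000  -0.2400]
  T[4,:] = [+0.2222  +0.4444  -0.3333  +0.4444  +0.0000]
eigenvalue magnitudes: 0.6375, 0.3872, 0.3872, 0.2464, 0.2464.
ρ(T) = max|λ| = 0.6375; 0.6375 < 1, so it converges for any x₀.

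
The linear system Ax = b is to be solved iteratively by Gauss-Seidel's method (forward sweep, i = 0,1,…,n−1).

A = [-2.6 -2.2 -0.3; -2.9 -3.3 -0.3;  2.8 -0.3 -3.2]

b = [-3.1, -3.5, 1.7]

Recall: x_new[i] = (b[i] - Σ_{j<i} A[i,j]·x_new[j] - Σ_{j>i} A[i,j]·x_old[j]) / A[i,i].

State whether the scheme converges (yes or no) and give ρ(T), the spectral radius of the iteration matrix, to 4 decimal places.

yes, ρ = 0.7334

Split A = D + L + U, D = diag(-2.6, -3.3, -3.2).
T_GS = -(D+L)⁻¹U: row 0 first, T[0,2] = -(-0.3)/(-2.6) = -0.1154; later rows by forward substitution.
  T[0,:] = [+0.0000 -0.8462 -0.1154]
  T[1,:] = [+0.0000 +0.7436 +0.0105]
  T[2,:] = [+0.0000 -0.8101 -0.1019]
|roots of det(T-λI)|: 0.7334, 0.0918, 0.0000.
ρ = 0.7334; 0.7334 < 1: convergent.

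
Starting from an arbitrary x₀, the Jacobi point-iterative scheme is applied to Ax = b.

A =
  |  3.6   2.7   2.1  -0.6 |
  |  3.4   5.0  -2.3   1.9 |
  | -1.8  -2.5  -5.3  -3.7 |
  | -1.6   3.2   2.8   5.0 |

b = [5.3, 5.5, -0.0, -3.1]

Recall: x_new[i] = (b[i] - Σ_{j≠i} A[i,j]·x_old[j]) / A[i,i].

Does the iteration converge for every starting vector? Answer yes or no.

Let D = diag(3.6, 5, -5.3, 5); L, U the strict triangles.
Jacobi T = -D⁻¹(L+U): T[0,1] = -(2.7)/(3.6) = -0.7500; T[0,0] = 0.
  T[0,:] = [+0.0000  -0.7500  -0.5833  +0.1667]
  T[1,:] = [-0.6800  +0.0000  +0.4600  -0.3800]
  T[2,:] = [-0.3396  -0.4717  +0.0000  -0.6981]
  T[3,:] = [+0.3200  -0.6400  -0.5600  +0.0000]
|roots of det(T-λI)|: 1.2213, 0.8996, 0.2099, 0.1118.
spectral radius ρ = 1.2213; 1.2213 > 1, so it fails to converge.

no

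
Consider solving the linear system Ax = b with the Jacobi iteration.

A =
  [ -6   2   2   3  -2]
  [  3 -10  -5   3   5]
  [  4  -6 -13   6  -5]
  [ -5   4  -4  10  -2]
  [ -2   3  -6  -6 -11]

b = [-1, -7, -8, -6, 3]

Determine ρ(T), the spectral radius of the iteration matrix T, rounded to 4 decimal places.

A = D + L + U where D = diag(-6, -10, -13, 10, -11).
Jacobi: T = -D⁻¹(L+U), T[2,4] = -(-5)/(-13) = -0.3846; T[2,2] = 0.
  T[0,:] = [+0.0000, +0.3333, +0.3333, +0.5000, -0.3333]
  T[1,:] = [+0.3000, +0.0000, -0.5000, +0.3000, +0.5000]
  T[2,:] = [+0.3077, -0.4615, +0.0000, +0.4615, -0.3846]
  T[3,:] = [+0.5000, -0.4000, +0.4000, +0.0000, +0.2000]
  T[4,:] = [-0.1818, +0.2727, -0.5455, -0.5455, +0.0000]
|roots of det(T-λI)|: 1.1553, 0.6364, 0.5831, 0.5831, 0.4102.
spectral radius ρ = 1.1553; 1.1553 > 1 ⇒ diverges.

1.1553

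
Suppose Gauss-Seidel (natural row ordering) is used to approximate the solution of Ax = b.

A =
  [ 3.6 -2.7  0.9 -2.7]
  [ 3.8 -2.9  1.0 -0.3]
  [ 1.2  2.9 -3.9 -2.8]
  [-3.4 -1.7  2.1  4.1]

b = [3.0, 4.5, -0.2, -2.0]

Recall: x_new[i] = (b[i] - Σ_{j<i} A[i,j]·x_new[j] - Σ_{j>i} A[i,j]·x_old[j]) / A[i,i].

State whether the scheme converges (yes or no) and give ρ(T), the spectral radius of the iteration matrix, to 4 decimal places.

Diagonal D = diag(3.6, -2.9, -3.9, 4.1); L, U strict lower/upper.
Gauss-Seidel: T = -(D+L)⁻¹U, row 0 first, T[0,1] = -(-2.7)/(3.6) = +0.7500; later rows by forward substitution.
  T[0,:] = [+0.0000  +0.7500  -0.2500  +0.7500]
  T[1,:] = [+0.0000  +0.9828  +0.0172  +0.8793]
  T[2,:] = [+0.0000  +0.9615  -0.0641  +0.1667]
  T[3,:] = [+0.0000  +0.5369  -0.1673  +0.9012]
|λ(T)| sorted: 1.5621, 0.4683, 0.2105, 0.0000.
ρ = 1.5621; 1.5621 > 1 ⇒ diverges.

no, ρ = 1.5621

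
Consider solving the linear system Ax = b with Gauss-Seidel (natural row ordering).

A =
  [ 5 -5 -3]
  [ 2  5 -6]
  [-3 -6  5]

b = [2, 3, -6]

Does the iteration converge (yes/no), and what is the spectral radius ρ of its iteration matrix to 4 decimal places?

no, ρ = 1.5705

Split A = D + L + U, D = diag(5, 5, 5).
Gauss-Seidel: T = -(D+L)⁻¹U, row 0 first, T[0,1] = -(-5)/(5) = +1.0000; later rows by forward substitution.
  T[0,:] = [+0.0000  +1.0000  +0.6000]
  T[1,:] = [+0.0000  -0.4000  +0.9600]
  T[2,:] = [+0.0000  +0.1200  +1.5120]
|eigenvalues of T|: 1.5705, 0.4585, 0.0000.
spectral radius ρ = 1.5705; 1.5705 > 1, so it fails to converge.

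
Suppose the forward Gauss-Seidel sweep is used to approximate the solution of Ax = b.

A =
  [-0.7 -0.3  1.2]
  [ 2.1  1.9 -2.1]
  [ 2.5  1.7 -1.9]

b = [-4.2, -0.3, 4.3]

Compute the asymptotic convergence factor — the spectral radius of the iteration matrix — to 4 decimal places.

1.6438

A = D + L + U where D = diag(-0.7, 1.9, -1.9).
GS T = -(D+L)⁻¹U: row 0 first, T[0,2] = -(1.2)/(-0.7) = +1.7143; later rows by forward substitution.
  T[0,:] = [+0.0000 -0.4286 +1.7143]
  T[1,:] = [+0.0000 +0.4737 -0.7895]
  T[2,:] = [+0.0000 -0.1401 +1.5493]
|roots of det(T-λI)|: 1.6438, 0.3792, 0.0000.
ρ = 1.6438; 1.6438 > 1 ⇒ diverges.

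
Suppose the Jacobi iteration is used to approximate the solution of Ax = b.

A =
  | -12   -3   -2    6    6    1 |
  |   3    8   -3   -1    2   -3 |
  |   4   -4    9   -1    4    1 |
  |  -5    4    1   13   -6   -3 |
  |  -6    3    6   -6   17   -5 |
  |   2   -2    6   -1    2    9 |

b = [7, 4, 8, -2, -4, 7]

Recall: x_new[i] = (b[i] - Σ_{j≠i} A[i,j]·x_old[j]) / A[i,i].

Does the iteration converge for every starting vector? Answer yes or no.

A = D + L + U where D = diag(-12, 8, 9, 13, 17, 9).
Jacobi: T = -D⁻¹(L+U), T[4,5] = -(-5)/(17) = +0.2941; T[4,4] = 0.
  T[0,:] = [+0.0000 -0.2500 -0.1667 +0.5000 +0.5000 +0.0833]
  T[1,:] = [-0.3750 +0.0000 +0.3750 +0.1250 -0.2500 +0.3750]
  T[2,:] = [-0.4444 +0.4444 +0.0000 +0.1111 -0.4444 -0.1111]
  T[3,:] = [+0.3846 -0.3077 -0.0769 +0.0000 +0.4615 +0.2308]
  T[4,:] = [+0.3529 -0.1765 -0.3529 +0.3529 +0.0000 +0.2941]
  T[5,:] = [-0.2222 +0.2222 -0.6667 +0.1111 -0.2222 +0.0000]
|λ(T)| sorted: 1.2163, 0.7589, 0.4368, 0.2979, 0.2943, 0.2943.
spectral radius ρ = 1.2163; 1.2163 > 1 ⇒ diverges.

no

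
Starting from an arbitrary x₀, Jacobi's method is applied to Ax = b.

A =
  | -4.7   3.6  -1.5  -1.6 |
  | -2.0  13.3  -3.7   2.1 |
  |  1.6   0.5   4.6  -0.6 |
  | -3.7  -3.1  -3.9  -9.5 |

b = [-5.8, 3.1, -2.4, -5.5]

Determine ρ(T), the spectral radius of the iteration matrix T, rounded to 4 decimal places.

Let D = diag(-4.7, 13.3, 4.6, -9.5); L, U the strict triangles.
T_J = -D⁻¹(L+U): T[3,0] = -(-3.7)/(-9.5) = -0.3895; T[3,3] = 0.
  T[0,:] = [+0.0000  +0.7660  -0.3191  -0.3404]
  T[1,:] = [+0.1504  +0.0000  +0.2782  -0.1579]
  T[2,:] = [-0.3478  -0.1087  +0.0000  +0.1304]
  T[3,:] = [-0.3895  -0.3263  -0.4105  +0.0000]
eigenvalue magnitudes: 0.5705, 0.4661, 0.4661, 0.2621.
ρ(T) = max|λ| = 0.5705; 0.5705 < 1 ⇒ converges.

0.5705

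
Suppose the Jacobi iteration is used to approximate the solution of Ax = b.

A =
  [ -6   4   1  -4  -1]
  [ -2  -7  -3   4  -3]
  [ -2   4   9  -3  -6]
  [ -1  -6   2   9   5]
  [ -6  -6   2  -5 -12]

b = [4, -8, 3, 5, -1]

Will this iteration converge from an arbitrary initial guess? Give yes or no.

no

Write A = D+L+U with D = diag(-6, -7, 9, 9, -12).
Jacobi: T = -D⁻¹(L+U), T[2,3] = -(-3)/(9) = +0.3333; T[2,2] = 0.
  T[0,:] = [+0.0000  +0.6667  +0.1667  -0.6667  -0.1667]
  T[1,:] = [-0.2857  +0.0000  -0.4286  +0.5714  -0.4286]
  T[2,:] = [+0.2222  -0.4444  +0.0000  +0.3333  +0.6667]
  T[3,:] = [+0.1111  +0.6667  -0.2222  +0.0000  -0.5556]
  T[4,:] = [-0.5000  -0.5000  +0.1667  -0.4167  +0.0000]
moduli |λ_i(T)| = 1.2043, 0.7414, 0.4056, 0.4056, 0.0867.
ρ = 1.2043; 1.2043 > 1 ⇒ diverges.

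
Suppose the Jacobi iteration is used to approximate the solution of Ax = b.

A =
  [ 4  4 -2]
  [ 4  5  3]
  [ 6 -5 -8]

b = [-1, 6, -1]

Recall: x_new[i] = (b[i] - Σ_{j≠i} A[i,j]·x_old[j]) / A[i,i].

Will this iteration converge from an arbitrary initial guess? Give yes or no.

Split A = D + L + U, D = diag(4, 5, -8).
Jacobi T = -D⁻¹(L+U): T[0,1] = -(4)/(4) = -1.0000; T[0,0] = 0.
  T[0,:] = [+0.0000  -1.0000  +0.5000]
  T[1,:] = [-0.8000  +0.0000  -0.6000]
  T[2,:] = [+0.7500  -0.6250  +0.0000]
|eigenvalues of T|: 1.4283, 0.8553, 0.5730.
ρ = 1.4283; 1.4283 > 1, so it fails to converge.

no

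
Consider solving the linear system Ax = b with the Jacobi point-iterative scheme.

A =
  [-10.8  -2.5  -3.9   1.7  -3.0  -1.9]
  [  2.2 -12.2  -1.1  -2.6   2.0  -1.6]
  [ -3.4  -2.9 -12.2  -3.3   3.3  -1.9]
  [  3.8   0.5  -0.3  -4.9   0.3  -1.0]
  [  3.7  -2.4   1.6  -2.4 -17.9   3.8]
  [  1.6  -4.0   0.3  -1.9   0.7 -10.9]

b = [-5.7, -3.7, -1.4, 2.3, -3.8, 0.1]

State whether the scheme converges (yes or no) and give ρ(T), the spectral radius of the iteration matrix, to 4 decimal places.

Diagonal D = diag(-10.8, -12.2, -12.2, -4.9, -17.9, -10.9); L, U strict lower/upper.
Jacobi: T = -D⁻¹(L+U), T[4,5] = -(3.8)/(-17.9) = +0.2123; T[4,4] = 0.
  T[0,:] = [+0.0000 -0.2315 -0.3611 +0.1574 -0.2778 -0.1759]
  T[1,:] = [+0.1803 +0.0000 -0.0902 -0.2131 +0.1639 -0.1311]
  T[2,:] = [-0.2787 -0.2377 +0.0000 -0.2705 +0.2705 -0.1557]
  T[3,:] = [+0.7755 +0.1020 -0.0612 +0.0000 +0.0612 -0.2041]
  T[4,:] = [+0.2067 -0.1341 +0.0894 -0.1341 +0.0000 +0.2123]
  T[5,:] = [+0.1468 -0.3670 +0.0275 -0.1743 +0.0642 +0.0000]
|λ(T)| sorted: 0.6471, 0.5022, 0.5022, 0.1147, 0.1147, 0.0713.
ρ = 0.6471; 0.6471 < 1 ⇒ converges.

yes, ρ = 0.6471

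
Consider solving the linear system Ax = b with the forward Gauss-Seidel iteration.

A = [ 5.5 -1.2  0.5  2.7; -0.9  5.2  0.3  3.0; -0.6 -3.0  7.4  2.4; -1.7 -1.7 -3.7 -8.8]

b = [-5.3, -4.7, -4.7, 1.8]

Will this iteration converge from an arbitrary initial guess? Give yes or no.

yes

A = D + L + U where D = diag(5.5, 5.2, 7.4, -8.8).
T_GS = -(D+L)⁻¹U: row 0 first, T[0,2] = -(0.5)/(5.5) = -0.0909; later rows by forward substitution.
  T[0,:] = [+0.0000, +0.2182, -0.0909, -0.4909]
  T[1,:] = [+0.0000, +0.0378, -0.0734, -0.6619]
  T[2,:] = [+0.0000, +0.0330, -0.0371, -0.6325]
  T[3,:] = [+0.0000, -0.0633, +0.0474, +0.4886]
|roots of det(T-λI)|: 0.5071, 0.0494, 0.0315, 0.0000.
ρ = 0.5071; 0.5071 < 1, so it converges for any x₀.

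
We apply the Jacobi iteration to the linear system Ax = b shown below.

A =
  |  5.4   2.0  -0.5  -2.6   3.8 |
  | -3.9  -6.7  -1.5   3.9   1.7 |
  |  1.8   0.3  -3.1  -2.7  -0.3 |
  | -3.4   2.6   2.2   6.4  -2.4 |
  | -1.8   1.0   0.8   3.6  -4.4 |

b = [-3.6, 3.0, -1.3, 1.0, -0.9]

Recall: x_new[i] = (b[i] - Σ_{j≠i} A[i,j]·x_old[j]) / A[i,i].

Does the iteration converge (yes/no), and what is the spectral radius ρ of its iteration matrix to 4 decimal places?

Diagonal D = diag(5.4, -6.7, -3.1, 6.4, -4.4); L, U strict lower/upper.
T_J = -D⁻¹(L+U): T[3,4] = -(-2.4)/(6.4) = +0.3750; T[3,3] = 0.
  T[0,:] = [+0.0000  -0.3704  +0.0926  +0.4815  -0.7037]
  T[1,:] = [-0.5821  +0.0000  -0.2239  +0.5821  +0.2537]
  T[2,:] = [+0.5806  +0.0968  +0.0000  -0.8710  -0.0968]
  T[3,:] = [+0.5312  -0.4062  -0.3438  +0.0000  +0.3750]
  T[4,:] = [-0.4091  +0.2273  +0.1818  +0.8182  +0.0000]
|eigenvalues of T|: 1.2695, 0.7993, 0.7993, 0.2199, 0.2199.
spectral radius ρ = 1.2695; 1.2695 > 1: divergent.

no, ρ = 1.2695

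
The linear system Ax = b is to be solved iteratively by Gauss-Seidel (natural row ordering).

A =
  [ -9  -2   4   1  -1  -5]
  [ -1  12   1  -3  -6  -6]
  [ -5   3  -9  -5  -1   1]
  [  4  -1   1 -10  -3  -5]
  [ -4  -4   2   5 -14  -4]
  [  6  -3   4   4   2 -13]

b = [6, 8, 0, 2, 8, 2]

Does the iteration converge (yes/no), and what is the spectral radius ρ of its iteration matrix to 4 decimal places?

yes, ρ = 0.8984

A = D + L + U where D = diag(-9, 12, -9, -10, -14, -13).
Gauss-Seidel: T = -(D+L)⁻¹U, row 0 first, T[0,4] = -(-1)/(-9) = -0.1111; later rows by forward substitution.
  T[0,:] = [+0.0000  -0.2222  +0.4444  +0.1111  -0.1111  -0.5556]
  T[1,:] = [+0.0000  -0.0185  -0.0463  +0.2593  +0.4907  +0.4537]
  T[2,:] = [+0.0000  +0.1173  -0.2623  -0.5309  +0.1142  +0.5710]
  T[3,:] = [+0.0000  -0.0753  +0.1562  -0.0346  -0.3821  -0.7105]
  T[4,:] = [+0.0000  +0.0586  -0.0955  -0.1940  -0.2286  -0.4288]
  T[5,:] = [+0.0000  -0.0764  +0.1685  -0.2124  -0.2821  -0.4700]
|roots of det(T-λI)|: 0.8984, 0.3709, 0.1685, 0.1685, 0.0430, 0.0000.
ρ = 0.8984; 0.8984 < 1: convergent.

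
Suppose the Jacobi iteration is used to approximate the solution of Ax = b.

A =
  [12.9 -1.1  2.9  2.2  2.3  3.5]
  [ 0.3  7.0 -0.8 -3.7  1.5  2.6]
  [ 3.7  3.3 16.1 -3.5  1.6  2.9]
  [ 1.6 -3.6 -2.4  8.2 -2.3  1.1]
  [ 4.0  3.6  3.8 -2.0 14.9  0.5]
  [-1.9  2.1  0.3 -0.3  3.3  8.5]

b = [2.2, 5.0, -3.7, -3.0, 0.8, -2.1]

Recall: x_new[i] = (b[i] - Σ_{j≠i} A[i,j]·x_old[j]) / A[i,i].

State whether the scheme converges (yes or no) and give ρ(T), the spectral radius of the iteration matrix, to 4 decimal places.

yes, ρ = 0.8290

Diagonal D = diag(12.9, 7, 16.1, 8.2, 14.9, 8.5); L, U strict lower/upper.
Jacobi T = -D⁻¹(L+U): T[3,0] = -(1.6)/(8.2) = -0.1951; T[3,3] = 0.
  T[0,:] = [+0.0000 +0.0853 -0.2248 -0.1705 -0.1783 -0.2713]
  T[1,:] = [-0.0429 +0.0000 +0.1143 +0.5286 -0.2143 -0.3714]
  T[2,:] = [-0.2298 -0.2050 +0.0000 +0.2174 -0.0994 -0.1801]
  T[3,:] = [-0.1951 +0.4390 +0.2927 +0.0000 +0.2805 -0.1341]
  T[4,:] = [-0.2685 -0.2416 -0.2550 +0.1342 +0.0000 -0.0336]
  T[5,:] = [+0.2235 -0.2471 -0.0353 +0.0353 -0.3882 +0.0000]
eigenvalue magnitudes: 0.8290, 0.4612, 0.4612, 0.2331, 0.1432, 0.1432.
spectral radius ρ = 0.8290; 0.8290 < 1: convergent.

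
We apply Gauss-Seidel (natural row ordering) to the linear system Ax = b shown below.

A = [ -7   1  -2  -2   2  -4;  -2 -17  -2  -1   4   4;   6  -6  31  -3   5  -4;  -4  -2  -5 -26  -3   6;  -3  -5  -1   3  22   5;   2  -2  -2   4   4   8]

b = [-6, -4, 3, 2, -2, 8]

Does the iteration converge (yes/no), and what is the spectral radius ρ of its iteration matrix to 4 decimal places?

yes, ρ = 0.5157

A = D + L + U where D = diag(-7, -17, 31, -26, 22, 8).
Gauss-Seidel: T = -(D+L)⁻¹U, row 0 first, T[0,1] = -(1)/(-7) = +0.1429; later rows by forward substitution.
  T[0,:] = [+0.0000  +0.1429  -0.2857  -0.2857  +0.2857  -0.5714]
  T[1,:] = [+0.0000  -0.0168  -0.0840  -0.0252  +0.2017  +0.3025]
  T[2,:] = [+0.0000  -0.0309  +0.0390  +0.1472  -0.1776  +0.2982]
  T[3,:] = [+0.0000  -0.0147  +0.0429  +0.0176  -0.1407  +0.2381]
  T[4,:] = [+0.0000  +0.0163  -0.0621  -0.0404  +0.0959  -0.2553]
  T[5,:] = [+0.0000  -0.0484  +0.0698  +0.1133  -0.0430  +0.3017]
|λ(T)| sorted: 0.5157, 0.0955, 0.0955, 0.0476, 0.0476, 0.0000.
spectral radius ρ = 0.5157; 0.5157 < 1, so it converges for any x₀.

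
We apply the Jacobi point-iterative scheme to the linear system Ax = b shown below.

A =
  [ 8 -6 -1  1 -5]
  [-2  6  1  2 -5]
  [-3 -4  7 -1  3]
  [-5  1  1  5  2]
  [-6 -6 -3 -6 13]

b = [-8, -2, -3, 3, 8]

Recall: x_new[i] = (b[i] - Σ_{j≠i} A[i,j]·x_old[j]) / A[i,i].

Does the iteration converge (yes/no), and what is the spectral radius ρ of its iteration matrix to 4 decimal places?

A = D + L + U where D = diag(8, 6, 7, 5, 13).
Jacobi: T = -D⁻¹(L+U), T[1,4] = -(-5)/(6) = +0.8333; T[1,1] = 0.
  T[0,:] = [+0.0000 +0.7500 +0.1250 -0.1250 +0.6250]
  T[1,:] = [+0.3333 +0.0000 -0.1667 -0.3333 +0.8333]
  T[2,:] = [+0.4286 +0.5714 +0.0000 +0.1429 -0.4286]
  T[3,:] = [+1.0000 -0.2000 -0.2000 +0.0000 -0.4000]
  T[4,:] = [+0.4615 +0.4615 +0.2308 +0.4615 +0.0000]
|λ(T)| sorted: 1.1730, 0.6792, 0.6792, 0.5173, 0.1202.
ρ = 1.1730; 1.1730 > 1, so it fails to converge.

no, ρ = 1.1730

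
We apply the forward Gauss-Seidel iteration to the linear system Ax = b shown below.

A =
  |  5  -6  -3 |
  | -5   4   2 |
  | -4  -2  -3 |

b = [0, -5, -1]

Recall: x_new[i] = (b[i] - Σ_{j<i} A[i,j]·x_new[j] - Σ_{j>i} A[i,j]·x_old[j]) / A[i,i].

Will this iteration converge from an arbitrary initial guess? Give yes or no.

Write A = D+L+U with D = diag(5, 4, -3).
T_GS = -(D+L)⁻¹U: row 0 first, T[0,1] = -(-6)/(5) = +1.2000; later rows by forward substitution.
  T[0,:] = [+0.0000, +1.2000, +0.6000]
  T[1,:] = [+0.0000, +1.5000, +0.2500]
  T[2,:] = [+0.0000, -2.6000, -0.9667]
moduli |λ_i(T)| = 1.2000, 0.6667, 0.0000.
ρ(T) = max|λ| = 1.2000; 1.2000 > 1 ⇒ diverges.

no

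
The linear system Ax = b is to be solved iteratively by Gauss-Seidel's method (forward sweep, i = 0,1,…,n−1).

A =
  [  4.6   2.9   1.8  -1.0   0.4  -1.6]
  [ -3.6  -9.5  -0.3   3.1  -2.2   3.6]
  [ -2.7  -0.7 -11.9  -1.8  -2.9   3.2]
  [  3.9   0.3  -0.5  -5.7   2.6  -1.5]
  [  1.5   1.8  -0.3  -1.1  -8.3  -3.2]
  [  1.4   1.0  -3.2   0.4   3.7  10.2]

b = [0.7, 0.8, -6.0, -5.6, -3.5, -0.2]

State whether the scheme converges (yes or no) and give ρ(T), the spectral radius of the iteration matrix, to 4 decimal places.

yes, ρ = 0.5713

Split A = D + L + U, D = diag(4.6, -9.5, -11.9, -5.7, -8.3, 10.2).
GS T = -(D+L)⁻¹U: row 0 first, T[0,1] = -(2.9)/(4.6) = -0.6304; later rows by forward substitution.
  T[0,:] = [+0.0000  -0.6304  -0.3913  +0.2174  -0.0870  +0.3478]
  T[1,:] = [+0.0000  +0.2389  +0.1167  +0.2439  -0.1986  +0.2471]
  T[2,:] = [+0.0000  +0.1290  +0.0819  -0.2149  -0.2123  +0.1755]
  T[3,:] = [+0.0000  -0.4301  -0.2688  +0.1804  +0.4048  -0.0276]
  T[4,:] = [+0.0000  -0.0098  -0.0127  +0.0760  -0.1048  -0.2718]
  T[5,:] = [+0.0000  +0.1240  +0.0831  -0.1558  -0.0131  +0.0827]
|eigenvalues of T|: 0.5713, 0.2481, 0.2481, 0.0708, 0.0292, 0.0000.
ρ = 0.5713; 0.5713 < 1 ⇒ converges.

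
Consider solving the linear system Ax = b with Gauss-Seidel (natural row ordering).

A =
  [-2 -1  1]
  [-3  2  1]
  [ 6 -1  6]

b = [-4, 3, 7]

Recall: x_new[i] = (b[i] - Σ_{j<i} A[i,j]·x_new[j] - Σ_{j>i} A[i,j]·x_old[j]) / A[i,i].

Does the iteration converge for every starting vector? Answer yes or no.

Write A = D+L+U with D = diag(-2, 2, 6).
Gauss-Seidel: T = -(D+L)⁻¹U, row 0 first, T[0,2] = -(1)/(-2) = +0.5000; later rows by forward substitution.
  T[0,:] = [+0.0000  -0.5000  +0.5000]
  T[1,:] = [+0.0000  -0.7500  +0.2500]
  T[2,:] = [+0.0000  +0.3750  -0.4583]
moduli |λ_i(T)| = 0.9433, 0.2650, 0.0000.
ρ = 0.9433; 0.9433 < 1 ⇒ converges.

yes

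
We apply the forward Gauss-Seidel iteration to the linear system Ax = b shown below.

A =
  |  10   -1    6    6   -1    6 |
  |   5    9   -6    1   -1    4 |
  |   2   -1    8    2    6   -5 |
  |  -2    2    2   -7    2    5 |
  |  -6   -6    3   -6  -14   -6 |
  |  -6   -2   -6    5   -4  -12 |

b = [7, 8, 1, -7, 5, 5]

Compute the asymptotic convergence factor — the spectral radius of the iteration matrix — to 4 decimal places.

1.2052

Let D = diag(10, 9, 8, -7, -14, -12); L, U the strict triangles.
T_GS = -(D+L)⁻¹U: row 0 first, T[0,3] = -(6)/(10) = -0.6000; later rows by forward substitution.
  T[0,:] = [+0.0000 +0.1000 -0.6000 -0.6000 +0.1000 -0.6000]
  T[1,:] = [+0.0000 -0.0556 +1.0000 +0.2222 +0.0556 -0.1111]
  T[2,:] = [+0.0000 -0.0319 +0.2750 -0.0722 -0.7681 +0.7611]
  T[3,:] = [+0.0000 -0.0536 +0.5357 +0.2143 +0.0536 +1.0714]
  T[4,:] = [+0.0000 -0.0029 -0.3421 +0.0546 -0.2542 -0.4199]
  T[5,:] = [+0.0000 -0.0461 +0.3331 +0.3702 +0.4318 +0.5244]
|λ(T)| sorted: 1.2052, 0.3918, 0.3312, 0.2479, 0.0263, 0.0000.
spectral radius ρ = 1.2052; 1.2052 > 1 ⇒ diverges.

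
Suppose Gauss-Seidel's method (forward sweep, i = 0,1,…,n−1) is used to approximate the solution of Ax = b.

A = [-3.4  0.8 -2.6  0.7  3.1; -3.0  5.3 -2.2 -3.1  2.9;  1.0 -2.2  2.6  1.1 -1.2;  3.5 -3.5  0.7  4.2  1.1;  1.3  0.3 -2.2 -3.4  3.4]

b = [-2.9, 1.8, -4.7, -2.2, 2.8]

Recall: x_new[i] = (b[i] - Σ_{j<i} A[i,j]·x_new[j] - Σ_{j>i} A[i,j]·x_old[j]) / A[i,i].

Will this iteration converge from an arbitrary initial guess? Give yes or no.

Let D = diag(-3.4, 5.3, 2.6, 4.2, 3.4); L, U the strict triangles.
GS T = -(D+L)⁻¹U: row 0 first, T[0,2] = -(-2.6)/(-3.4) = -0.7647; later rows by forward substitution.
  T[0,:] = [+0.0000, +0.2353, -0.7647, +0.2059, +0.9118]
  T[1,:] = [+0.0000, +0.1332, -0.0178, +0.7014, -0.0311]
  T[2,:] = [+0.0000, +0.0222, +0.2791, +0.0913, +0.0846]
  T[3,:] = [+0.0000, -0.0888, +0.5759, +0.3978, -1.0617]
  T[4,:] = [+0.0000, -0.1761, +1.0505, +0.3162, -1.3529]
|λ(T)| sorted: 1.1741, 0.3433, 0.3433, 0.0299, 0.0000.
ρ(T) = max|λ| = 1.1741; 1.1741 > 1 ⇒ diverges.

no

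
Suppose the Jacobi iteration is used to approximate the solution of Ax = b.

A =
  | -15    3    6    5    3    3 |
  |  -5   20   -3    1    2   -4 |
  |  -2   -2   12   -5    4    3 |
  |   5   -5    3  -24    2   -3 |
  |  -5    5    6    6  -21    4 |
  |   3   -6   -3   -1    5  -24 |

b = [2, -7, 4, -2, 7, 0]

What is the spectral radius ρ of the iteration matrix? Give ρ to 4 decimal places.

A = D + L + U where D = diag(-15, 20, 12, -24, -21, -24).
Jacobi: T = -D⁻¹(L+U), T[5,0] = -(3)/(-24) = +0.1250; T[5,5] = 0.
  T[0,:] = [+0.0000  +0.2000  +0.4000  +0.3333  +0.2000  +0.2000]
  T[1,:] = [+0.2500  +0.0000  +0.1500  -0.0500  -0.1000  +0.2000]
  T[2,:] = [+0.1667  +0.1667  +0.0000  +0.4167  -0.3333  -0.2500]
  T[3,:] = [+0.2083  -0.2083  +0.1250  +0.0000  +0.0833  -0.1250]
  T[4,:] = [-0.2381  +0.2381  +0.2857  +0.2857  +0.0000  +0.1905]
  T[5,:] = [+0.1250  -0.2500  -0.1250  -0.0417  +0.2083  +0.0000]
|roots of det(T-λI)|: 0.5340, 0.3733, 0.3733, 0.2884, 0.2415, 0.2415.
ρ(T) = max|λ| = 0.5340; 0.5340 < 1: convergent.

0.5340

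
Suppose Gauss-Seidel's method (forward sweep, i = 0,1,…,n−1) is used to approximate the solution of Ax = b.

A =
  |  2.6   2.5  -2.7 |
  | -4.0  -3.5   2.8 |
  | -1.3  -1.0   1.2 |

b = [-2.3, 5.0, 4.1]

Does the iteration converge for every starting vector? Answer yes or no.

A = D + L + U where D = diag(2.6, -3.5, 1.2).
GS T = -(D+L)⁻¹U: row 0 first, T[0,1] = -(2.5)/(2.6) = -0.9615; later rows by forward substitution.
  T[0,:] = [+0.0000  -0.9615  +1.0385]
  T[1,:] = [+0.0000  +1.0989  -0.3868]
  T[2,:] = [+0.0000  -0.1259  +0.8027]
moduli |λ_i(T)| = 1.2166, 0.6850, 0.0000.
ρ(T) = max|λ| = 1.2166; 1.2166 > 1 ⇒ diverges.

no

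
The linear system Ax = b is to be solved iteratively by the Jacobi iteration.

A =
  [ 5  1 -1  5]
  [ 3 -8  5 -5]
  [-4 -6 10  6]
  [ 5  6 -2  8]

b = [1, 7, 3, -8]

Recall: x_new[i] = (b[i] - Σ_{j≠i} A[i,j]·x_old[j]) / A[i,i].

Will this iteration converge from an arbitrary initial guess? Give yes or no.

Diagonal D = diag(5, -8, 10, 8); L, U strict lower/upper.
Jacobi T = -D⁻¹(L+U): T[2,1] = -(-6)/(10) = +0.6000; T[2,2] = 0.
  T[0,:] = [+0.0000, -0.2000, +0.2000, -1.0000]
  T[1,:] = [+0.3750, +0.0000, +0.6250, -0.6250]
  T[2,:] = [+0.4000, +0.6000, +0.0000, -0.6000]
  T[3,:] = [-0.6250, -0.7500, +0.2500, +0.0000]
|λ(T)| sorted: 1.2432, 0.8832, 0.5386, 0.1786.
ρ = 1.2432; 1.2432 > 1 ⇒ diverges.

no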